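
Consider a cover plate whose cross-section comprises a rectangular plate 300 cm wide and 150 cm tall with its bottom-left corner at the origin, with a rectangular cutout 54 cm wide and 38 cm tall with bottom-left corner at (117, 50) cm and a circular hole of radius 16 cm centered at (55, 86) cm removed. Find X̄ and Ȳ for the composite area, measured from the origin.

X̄ = 152.11 cm, Ȳ = 75.08 cm

Part | A | x̄ᵢ | ȳᵢ | A·x̄ᵢ | A·ȳᵢ
plate | 45000.00 | 150.00 | 75.00 | 6750000.00 | 3375000.00
hole 1 | -2052.00 | 144.00 | 69.00 | -295488.00 | -141588.00
hole 2 | -804.25 | 55.00 | 86.00 | -44233.62 | -69165.30
Σ | 42143.75 |  |  | 6410278.38 | 3164246.70
X̄ = 6410278.38 / 42143.75 = 152.11 cm
Ȳ = 3164246.70 / 42143.75 = 75.08 cm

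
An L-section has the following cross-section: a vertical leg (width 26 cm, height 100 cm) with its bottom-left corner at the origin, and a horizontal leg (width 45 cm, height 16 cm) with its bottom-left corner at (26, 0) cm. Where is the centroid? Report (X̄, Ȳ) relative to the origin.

Part | A | x̄ᵢ | ȳᵢ | A·x̄ᵢ | A·ȳᵢ
vertical leg | 2600.00 | 13.00 | 50.00 | 33800.00 | 130000.00
horizontal leg | 720.00 | 48.50 | 8.00 | 34920.00 | 5760.00
Σ | 3320.00 |  |  | 68720.00 | 135760.00
X̄ = 68720.00 / 3320.00 = 20.70 cm
Ȳ = 135760.00 / 3320.00 = 40.89 cm

X̄ = 20.70 cm, Ȳ = 40.89 cm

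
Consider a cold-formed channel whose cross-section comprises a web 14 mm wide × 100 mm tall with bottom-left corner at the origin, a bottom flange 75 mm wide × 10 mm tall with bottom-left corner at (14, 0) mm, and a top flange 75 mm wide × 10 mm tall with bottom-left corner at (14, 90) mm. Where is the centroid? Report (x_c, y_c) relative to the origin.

web: A = 14 × 100 = 1400.00, centroid at (7.00, 50.00).
bottom flange: A = 75 × 10 = 750.00, centroid at (51.50, 5.00).
top flange: A = 75 × 10 = 750.00, centroid at (51.50, 95.00).
ΣA = 2900.00 mm², ΣAx_c = 87050.00 mm³, ΣAy_c = 145000.00 mm³.
x_c = 87050.00/2900.00 = 30.02 mm; y_c = 145000.00/2900.00 = 50.00 mm.

x_c = 30.02 mm, y_c = 50.00 mm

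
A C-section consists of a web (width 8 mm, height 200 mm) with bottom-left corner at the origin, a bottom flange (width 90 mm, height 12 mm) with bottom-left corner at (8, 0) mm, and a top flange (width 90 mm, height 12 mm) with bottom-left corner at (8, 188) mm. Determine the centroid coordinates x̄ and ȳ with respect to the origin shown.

Part | A | x̄ᵢ | ȳᵢ | A·x̄ᵢ | A·ȳᵢ
web | 1600.00 | 4.00 | 100.00 | 6400.00 | 160000.00
bottom flange | 1080.00 | 53.00 | 6.00 | 57240.00 | 6480.00
top flange | 1080.00 | 53.00 | 194.00 | 57240.00 | 209520.00
Σ | 3760.00 |  |  | 120880.00 | 376000.00
x̄ = 120880.00 / 3760.00 = 32.15 mm
ȳ = 376000.00 / 3760.00 = 100.00 mm

x̄ = 32.15 mm, ȳ = 100.00 mm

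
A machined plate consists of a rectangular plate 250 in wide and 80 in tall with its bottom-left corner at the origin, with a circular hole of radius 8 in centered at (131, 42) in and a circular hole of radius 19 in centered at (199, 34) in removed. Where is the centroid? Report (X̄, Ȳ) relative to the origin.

Part | A | x̄ᵢ | ȳᵢ | A·x̄ᵢ | A·ȳᵢ
plate | 20000.00 | 125.00 | 40.00 | 2500000.00 | 800000.00
hole 1 | -201.06 | 131.00 | 42.00 | -26339.11 | -8444.60
hole 2 | -1134.11 | 199.00 | 34.00 | -225688.87 | -38559.91
Σ | 18664.82 |  |  | 2247972.01 | 752995.49
X̄ = 2247972.01 / 18664.82 = 120.44 in
Ȳ = 752995.49 / 18664.82 = 40.34 in

X̄ = 120.44 in, Ȳ = 40.34 in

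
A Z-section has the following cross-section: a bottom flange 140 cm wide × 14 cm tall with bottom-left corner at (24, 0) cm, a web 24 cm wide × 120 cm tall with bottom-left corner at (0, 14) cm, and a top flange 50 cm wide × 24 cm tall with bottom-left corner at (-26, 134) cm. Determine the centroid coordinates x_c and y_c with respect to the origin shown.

x_c = 36.03 cm, y_c = 66.56 cm

bottom flange: A = 140 × 14 = 1960.00, centroid at (94.00, 7.00).
web: A = 24 × 120 = 2880.00, centroid at (12.00, 74.00).
top flange: A = 50 × 24 = 1200.00, centroid at (-1.00, 146.00).
ΣA = 6040.00 cm²
ΣAx_c = (1960.00)(94.00) + (2880.00)(12.00) + (1200.00)(-1.00) = 217600.00 cm³
ΣAy_c = (1960.00)(7.00) + (2880.00)(74.00) + (1200.00)(146.00) = 402040.00 cm³
x_c = 217600.00 / 6040.00 = 36.03 cm
y_c = 402040.00 / 6040.00 = 66.56 cm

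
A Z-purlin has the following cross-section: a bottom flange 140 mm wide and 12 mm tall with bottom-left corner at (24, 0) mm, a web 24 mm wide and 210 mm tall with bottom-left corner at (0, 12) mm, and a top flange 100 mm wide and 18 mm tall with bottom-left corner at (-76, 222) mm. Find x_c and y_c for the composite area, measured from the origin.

x_c = 20.14 mm, y_c = 119.20 mm

bottom flange: A = 140 × 12 = 1680.00, centroid at (94.00, 6.00).
web: A = 24 × 210 = 5040.00, centroid at (12.00, 117.00).
top flange: A = 100 × 18 = 1800.00, centroid at (-26.00, 231.00).
ΣA = 8520.00 mm²
ΣAx_c = (1680.00)(94.00) + (5040.00)(12.00) + (1800.00)(-26.00) = 171600.00 mm³
ΣAy_c = (1680.00)(6.00) + (5040.00)(117.00) + (1800.00)(231.00) = 1015560.00 mm³
x_c = 171600.00 / 8520.00 = 20.14 mm
y_c = 1015560.00 / 8520.00 = 119.20 mm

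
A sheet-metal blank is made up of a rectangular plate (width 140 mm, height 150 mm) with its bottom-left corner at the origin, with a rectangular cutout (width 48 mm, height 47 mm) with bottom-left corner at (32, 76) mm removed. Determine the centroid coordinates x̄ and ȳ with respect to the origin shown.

x̄ = 71.69 mm, ȳ = 72.05 mm

plate: A = 140 × 150 = 21000.00, centroid at (70.00, 75.00).
hole: A = −(48 × 47) = -2256.00, centroid at (56.00, 99.50).
ΣA = 18744.00 mm², ΣAx̄ = 1343664.00 mm³, ΣAȳ = 1350528.00 mm³.
x̄ = 1343664.00/18744.00 = 71.69 mm; ȳ = 1350528.00/18744.00 = 72.05 mm.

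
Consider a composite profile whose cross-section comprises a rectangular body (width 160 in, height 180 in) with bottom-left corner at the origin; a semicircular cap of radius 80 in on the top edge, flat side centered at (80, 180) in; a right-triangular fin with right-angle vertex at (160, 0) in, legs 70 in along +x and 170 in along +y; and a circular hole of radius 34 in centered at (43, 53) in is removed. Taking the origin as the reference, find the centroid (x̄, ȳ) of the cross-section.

x̄ = 98.20 in, ȳ = 118.71 in

Part | A | x̄ᵢ | ȳᵢ | A·x̄ᵢ | A·ȳᵢ
rectangular body | 28800.00 | 80.00 | 90.00 | 2304000.00 | 2592000.00
semicircular top | 10053.10 | 80.00 | 213.95 | 804247.72 | 2150890.70
triangular fin | 5950.00 | 183.33 | 56.67 | 1090833.33 | 337166.67
hole | -3631.68 | 43.00 | 53.00 | -156162.29 | -192479.10
Σ | 41171.42 |  |  | 4042918.77 | 4887578.27
x̄ = 4042918.77 / 41171.42 = 98.20 in
ȳ = 4887578.27 / 41171.42 = 118.71 in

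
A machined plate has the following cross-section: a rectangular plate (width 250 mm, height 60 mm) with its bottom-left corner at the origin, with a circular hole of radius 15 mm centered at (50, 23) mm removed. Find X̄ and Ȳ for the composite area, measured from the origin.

plate: A = 250 × 60 = 15000.00, centroid at (125.00, 30.00).
hole: A = −π·15² = -706.86, centroid at (50.00, 23.00).
ΣA = 14293.14 mm²
ΣAX̄ = (15000.00)(125.00) + (-706.86)(50.00) = 1839657.08 mm³
ΣAȲ = (15000.00)(30.00) + (-706.86)(23.00) = 433742.26 mm³
X̄ = 1839657.08 / 14293.14 = 128.71 mm
Ȳ = 433742.26 / 14293.14 = 30.35 mm

X̄ = 128.71 mm, Ȳ = 30.35 mm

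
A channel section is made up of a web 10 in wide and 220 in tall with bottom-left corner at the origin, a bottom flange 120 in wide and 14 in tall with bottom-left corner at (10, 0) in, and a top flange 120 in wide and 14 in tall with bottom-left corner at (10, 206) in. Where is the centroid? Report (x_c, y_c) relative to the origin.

Part | A | x̄ᵢ | ȳᵢ | A·x̄ᵢ | A·ȳᵢ
web | 2200.00 | 5.00 | 110.00 | 11000.00 | 242000.00
bottom flange | 1680.00 | 70.00 | 7.00 | 117600.00 | 11760.00
top flange | 1680.00 | 70.00 | 213.00 | 117600.00 | 357840.00
Σ | 5560.00 |  |  | 246200.00 | 611600.00
x_c = 246200.00 / 5560.00 = 44.28 in
y_c = 611600.00 / 5560.00 = 110.00 in

x_c = 44.28 in, y_c = 110.00 in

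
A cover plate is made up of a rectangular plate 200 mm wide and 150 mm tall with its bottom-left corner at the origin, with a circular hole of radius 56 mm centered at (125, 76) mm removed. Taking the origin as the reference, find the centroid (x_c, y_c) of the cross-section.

plate: A = 200 × 150 = 30000.00, centroid at (100.00, 75.00).
hole: A = −π·56² = -9852.03, centroid at (125.00, 76.00).
ΣA = 20147.97 mm²
ΣAx_c = (30000.00)(100.00) + (-9852.03)(125.00) = 1768495.68 mm³
ΣAy_c = (30000.00)(75.00) + (-9852.03)(76.00) = 1501245.37 mm³
x_c = 1768495.68 / 20147.97 = 87.78 mm
y_c = 1501245.37 / 20147.97 = 74.51 mm

x_c = 87.78 mm, y_c = 74.51 mm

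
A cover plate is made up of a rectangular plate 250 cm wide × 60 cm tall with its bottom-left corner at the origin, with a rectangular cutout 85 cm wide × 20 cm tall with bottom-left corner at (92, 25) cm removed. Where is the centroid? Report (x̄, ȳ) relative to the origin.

Part | A | x̄ᵢ | ȳᵢ | A·x̄ᵢ | A·ȳᵢ
plate | 15000.00 | 125.00 | 30.00 | 1875000.00 | 450000.00
hole | -1700.00 | 134.50 | 35.00 | -228650.00 | -59500.00
Σ | 13300.00 |  |  | 1646350.00 | 390500.00
x̄ = 1646350.00 / 13300.00 = 123.79 cm
ȳ = 390500.00 / 13300.00 = 29.36 cm

x̄ = 123.79 cm, ȳ = 29.36 cm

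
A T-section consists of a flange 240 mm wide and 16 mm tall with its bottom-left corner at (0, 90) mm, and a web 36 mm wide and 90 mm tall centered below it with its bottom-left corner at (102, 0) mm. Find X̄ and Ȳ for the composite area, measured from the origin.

Part | A | x̄ᵢ | ȳᵢ | A·x̄ᵢ | A·ȳᵢ
web | 3240.00 | 120.00 | 45.00 | 388800.00 | 145800.00
flange | 3840.00 | 120.00 | 98.00 | 460800.00 | 376320.00
Σ | 7080.00 |  |  | 849600.00 | 522120.00
X̄ = 849600.00 / 7080.00 = 120.00 mm
Ȳ = 522120.00 / 7080.00 = 73.75 mm

X̄ = 120.00 mm, Ȳ = 73.75 mm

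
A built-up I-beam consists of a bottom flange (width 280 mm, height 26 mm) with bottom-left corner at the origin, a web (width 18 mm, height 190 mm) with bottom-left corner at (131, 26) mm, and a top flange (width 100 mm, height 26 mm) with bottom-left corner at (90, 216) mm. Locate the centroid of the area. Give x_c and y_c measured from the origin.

bottom flange: A = 280 × 26 = 7280.00, centroid at (140.00, 13.00).
web: A = 18 × 190 = 3420.00, centroid at (140.00, 121.00).
top flange: A = 100 × 26 = 2600.00, centroid at (140.00, 229.00).
ΣA = 13300.00 mm², ΣAx_c = 1862000.00 mm³, ΣAy_c = 1103860.00 mm³.
x_c = 1862000.00/13300.00 = 140.00 mm; y_c = 1103860.00/13300.00 = 83.00 mm.

x_c = 140.00 mm, y_c = 83.00 mm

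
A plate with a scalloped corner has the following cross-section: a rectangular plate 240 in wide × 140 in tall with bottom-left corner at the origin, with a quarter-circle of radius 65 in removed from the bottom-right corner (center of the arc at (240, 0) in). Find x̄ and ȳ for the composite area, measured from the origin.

x̄ = 109.87 in, ȳ = 74.65 in

Part | A | x̄ᵢ | ȳᵢ | A·x̄ᵢ | A·ȳᵢ
plate | 33600.00 | 120.00 | 70.00 | 4032000.00 | 2352000.00
removed quarter-circle | -3318.31 | 212.41 | 27.59 | -704852.07 | -91541.67
Σ | 30281.69 |  |  | 3327147.93 | 2260458.33
x̄ = 3327147.93 / 30281.69 = 109.87 in
ȳ = 2260458.33 / 30281.69 = 74.65 in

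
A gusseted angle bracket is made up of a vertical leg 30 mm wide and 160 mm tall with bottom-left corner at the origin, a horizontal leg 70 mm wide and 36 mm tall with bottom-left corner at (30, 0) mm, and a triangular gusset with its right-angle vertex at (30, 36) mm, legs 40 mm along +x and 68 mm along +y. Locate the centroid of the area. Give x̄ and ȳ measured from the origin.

Part | A | x̄ᵢ | ȳᵢ | A·x̄ᵢ | A·ȳᵢ
vertical leg | 4800.00 | 15.00 | 80.00 | 72000.00 | 384000.00
horizontal leg | 2520.00 | 65.00 | 18.00 | 163800.00 | 45360.00
gusset | 1360.00 | 43.33 | 58.67 | 58933.33 | 79786.67
Σ | 8680.00 |  |  | 294733.33 | 509146.67
x̄ = 294733.33 / 8680.00 = 33.96 mm
ȳ = 509146.67 / 8680.00 = 58.66 mm

x̄ = 33.96 mm, ȳ = 58.66 mm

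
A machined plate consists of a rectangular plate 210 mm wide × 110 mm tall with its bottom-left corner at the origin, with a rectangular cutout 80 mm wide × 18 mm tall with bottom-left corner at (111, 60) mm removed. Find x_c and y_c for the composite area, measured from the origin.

x_c = 101.94 mm, y_c = 54.07 mm

plate: A = 210 × 110 = 23100.00, centroid at (105.00, 55.00).
hole: A = −(80 × 18) = -1440.00, centroid at (151.00, 69.00).
ΣA = 21660.00 mm², ΣAx_c = 2208060.00 mm³, ΣAy_c = 1171140.00 mm³.
x_c = 2208060.00/21660.00 = 101.94 mm; y_c = 1171140.00/21660.00 = 54.07 mm.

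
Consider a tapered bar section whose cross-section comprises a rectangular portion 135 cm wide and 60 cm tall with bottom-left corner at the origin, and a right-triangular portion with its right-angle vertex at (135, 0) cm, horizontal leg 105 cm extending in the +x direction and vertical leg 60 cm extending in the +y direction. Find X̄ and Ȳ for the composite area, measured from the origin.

rectangular portion: A = 135 × 60 = 8100.00, centroid at (67.50, 30.00).
triangular portion: A = ½·105·60 = 3150.00, centroid at (170.00, 20.00).
ΣA = 11250.00 cm²
ΣAX̄ = (8100.00)(67.50) + (3150.00)(170.00) = 1082250.00 cm³
ΣAȲ = (8100.00)(30.00) + (3150.00)(20.00) = 306000.00 cm³
X̄ = 1082250.00 / 11250.00 = 96.20 cm
Ȳ = 306000.00 / 11250.00 = 27.20 cm

X̄ = 96.20 cm, Ȳ = 27.20 cm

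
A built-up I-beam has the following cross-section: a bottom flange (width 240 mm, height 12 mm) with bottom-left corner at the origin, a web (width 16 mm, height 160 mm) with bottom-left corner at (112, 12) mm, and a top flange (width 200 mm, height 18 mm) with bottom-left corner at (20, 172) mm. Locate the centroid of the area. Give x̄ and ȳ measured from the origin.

bottom flange: A = 240 × 12 = 2880.00, centroid at (120.00, 6.00).
web: A = 16 × 160 = 2560.00, centroid at (120.00, 92.00).
top flange: A = 200 × 18 = 3600.00, centroid at (120.00, 181.00).
ΣA = 9040.00 mm²
ΣAx̄ = (2880.00)(120.00) + (2560.00)(120.00) + (3600.00)(120.00) = 1084800.00 mm³
ΣAȳ = (2880.00)(6.00) + (2560.00)(92.00) + (3600.00)(181.00) = 904400.00 mm³
x̄ = 1084800.00 / 9040.00 = 120.00 mm
ȳ = 904400.00 / 9040.00 = 100.04 mm

x̄ = 120.00 mm, ȳ = 100.04 mm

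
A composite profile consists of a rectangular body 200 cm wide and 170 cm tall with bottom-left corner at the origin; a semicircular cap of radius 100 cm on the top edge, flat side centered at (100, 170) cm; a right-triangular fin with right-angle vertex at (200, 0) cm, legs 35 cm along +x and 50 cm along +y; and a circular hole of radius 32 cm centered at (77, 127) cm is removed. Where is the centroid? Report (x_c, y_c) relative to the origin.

x_c = 103.62 cm, y_c = 123.15 cm

rectangular body: A = 200 × 170 = 34000.00, centroid at (100.00, 85.00).
semicircular top: A = ½π·100² = 15707.96, centroid at (100.00, 212.44).
triangular fin: A = ½·35·50 = 875.00, centroid at (211.67, 16.67).
hole: A = −π·32² = -3216.99, centroid at (77.00, 127.00).
ΣA = 47365.97 cm²
ΣAx_c = (34000.00)(100.00) + (15707.96)(100.00) + (875.00)(211.67) + (-3216.99)(77.00) = 4908296.36 cm³
ΣAy_c = (34000.00)(85.00) + (15707.96)(212.44) + (875.00)(16.67) + (-3216.99)(127.00) = 5833045.91 cm³
x_c = 4908296.36 / 47365.97 = 103.62 cm
y_c = 5833045.91 / 47365.97 = 123.15 cm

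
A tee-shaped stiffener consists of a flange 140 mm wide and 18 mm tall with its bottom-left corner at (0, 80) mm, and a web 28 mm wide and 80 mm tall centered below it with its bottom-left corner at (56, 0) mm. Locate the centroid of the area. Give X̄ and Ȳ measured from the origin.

web: A = 28 × 80 = 2240.00, centroid at (70.00, 40.00).
flange: A = 140 × 18 = 2520.00, centroid at (70.00, 89.00).
ΣA = 4760.00 mm², ΣAX̄ = 333200.00 mm³, ΣAȲ = 313880.00 mm³.
X̄ = 333200.00/4760.00 = 70.00 mm; Ȳ = 313880.00/4760.00 = 65.94 mm.

X̄ = 70.00 mm, Ȳ = 65.94 mm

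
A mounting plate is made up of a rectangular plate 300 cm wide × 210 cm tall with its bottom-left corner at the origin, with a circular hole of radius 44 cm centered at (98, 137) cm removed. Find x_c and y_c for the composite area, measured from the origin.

x_c = 155.56 cm, y_c = 101.58 cm

plate: A = 300 × 210 = 63000.00, centroid at (150.00, 105.00).
hole: A = −π·44² = -6082.12, centroid at (98.00, 137.00).
ΣA = 56917.88 cm², ΣAx_c = 8853951.91 cm³, ΣAy_c = 5781749.10 cm³.
x_c = 8853951.91/56917.88 = 155.56 cm; y_c = 5781749.10/56917.88 = 101.58 cm.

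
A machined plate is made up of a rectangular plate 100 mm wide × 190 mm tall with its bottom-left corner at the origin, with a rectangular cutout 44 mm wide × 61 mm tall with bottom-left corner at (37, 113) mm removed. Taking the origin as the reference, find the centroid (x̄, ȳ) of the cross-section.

x̄ = 48.52 mm, ȳ = 87.02 mm

plate: A = 100 × 190 = 19000.00, centroid at (50.00, 95.00).
hole: A = −(44 × 61) = -2684.00, centroid at (59.00, 143.50).
ΣA = 16316.00 mm²
ΣAx̄ = (19000.00)(50.00) + (-2684.00)(59.00) = 791644.00 mm³
ΣAȳ = (19000.00)(95.00) + (-2684.00)(143.50) = 1419846.00 mm³
x̄ = 791644.00 / 16316.00 = 48.52 mm
ȳ = 1419846.00 / 16316.00 = 87.02 mm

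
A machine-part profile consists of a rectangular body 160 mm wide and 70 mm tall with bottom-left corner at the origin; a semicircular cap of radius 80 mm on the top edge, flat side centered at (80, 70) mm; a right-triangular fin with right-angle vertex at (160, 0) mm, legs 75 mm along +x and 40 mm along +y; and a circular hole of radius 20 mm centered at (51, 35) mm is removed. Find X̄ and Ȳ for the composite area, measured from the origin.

Part | A | x̄ᵢ | ȳᵢ | A·x̄ᵢ | A·ȳᵢ
rectangular body | 11200.00 | 80.00 | 35.00 | 896000.00 | 392000.00
semicircular top | 10053.10 | 80.00 | 103.95 | 804247.72 | 1045050.09
triangular fin | 1500.00 | 185.00 | 13.33 | 277500.00 | 20000.00
hole | -1256.64 | 51.00 | 35.00 | -64088.49 | -43982.30
Σ | 21496.46 |  |  | 1913659.23 | 1413067.79
X̄ = 1913659.23 / 21496.46 = 89.02 mm
Ȳ = 1413067.79 / 21496.46 = 65.73 mm

X̄ = 89.02 mm, Ȳ = 65.73 mm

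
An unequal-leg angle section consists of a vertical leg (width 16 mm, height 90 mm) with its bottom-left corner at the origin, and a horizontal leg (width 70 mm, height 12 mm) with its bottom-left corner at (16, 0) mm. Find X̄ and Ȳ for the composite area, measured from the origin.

vertical leg: A = 16 × 90 = 1440.00, centroid at (8.00, 45.00).
horizontal leg: A = 70 × 12 = 840.00, centroid at (51.00, 6.00).
ΣA = 2280.00 mm²
ΣAX̄ = (1440.00)(8.00) + (840.00)(51.00) = 54360.00 mm³
ΣAȲ = (1440.00)(45.00) + (840.00)(6.00) = 69840.00 mm³
X̄ = 54360.00 / 2280.00 = 23.84 mm
Ȳ = 69840.00 / 2280.00 = 30.63 mm

X̄ = 23.84 mm, Ȳ = 30.63 mm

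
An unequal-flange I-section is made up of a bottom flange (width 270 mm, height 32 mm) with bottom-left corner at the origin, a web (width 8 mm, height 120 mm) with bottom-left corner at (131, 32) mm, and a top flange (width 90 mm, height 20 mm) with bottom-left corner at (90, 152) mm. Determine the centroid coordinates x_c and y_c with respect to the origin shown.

bottom flange: A = 270 × 32 = 8640.00, centroid at (135.00, 16.00).
web: A = 8 × 120 = 960.00, centroid at (135.00, 92.00).
top flange: A = 90 × 20 = 1800.00, centroid at (135.00, 162.00).
ΣA = 11400.00 mm²
ΣAx_c = (8640.00)(135.00) + (960.00)(135.00) + (1800.00)(135.00) = 1539000.00 mm³
ΣAy_c = (8640.00)(16.00) + (960.00)(92.00) + (1800.00)(162.00) = 518160.00 mm³
x_c = 1539000.00 / 11400.00 = 135.00 mm
y_c = 518160.00 / 11400.00 = 45.45 mm

x_c = 135.00 mm, y_c = 45.45 mm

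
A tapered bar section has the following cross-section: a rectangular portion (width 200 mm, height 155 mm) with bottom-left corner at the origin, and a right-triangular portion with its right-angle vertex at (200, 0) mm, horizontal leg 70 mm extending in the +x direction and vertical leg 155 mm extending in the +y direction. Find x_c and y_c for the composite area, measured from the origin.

x_c = 118.37 mm, y_c = 73.65 mm

rectangular portion: A = 200 × 155 = 31000.00, centroid at (100.00, 77.50).
triangular portion: A = ½·70·155 = 5425.00, centroid at (223.33, 51.67).
ΣA = 36425.00 mm², ΣAx_c = 4311583.33 mm³, ΣAy_c = 2682791.67 mm³.
x_c = 4311583.33/36425.00 = 118.37 mm; y_c = 2682791.67/36425.00 = 73.65 mm.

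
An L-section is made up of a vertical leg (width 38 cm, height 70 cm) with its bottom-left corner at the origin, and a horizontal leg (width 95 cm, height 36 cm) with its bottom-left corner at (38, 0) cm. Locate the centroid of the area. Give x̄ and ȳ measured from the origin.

x̄ = 56.41 cm, ȳ = 25.44 cm

Part | A | x̄ᵢ | ȳᵢ | A·x̄ᵢ | A·ȳᵢ
vertical leg | 2660.00 | 19.00 | 35.00 | 50540.00 | 93100.00
horizontal leg | 3420.00 | 85.50 | 18.00 | 292410.00 | 61560.00
Σ | 6080.00 |  |  | 342950.00 | 154660.00
x̄ = 342950.00 / 6080.00 = 56.41 cm
ȳ = 154660.00 / 6080.00 = 25.44 cm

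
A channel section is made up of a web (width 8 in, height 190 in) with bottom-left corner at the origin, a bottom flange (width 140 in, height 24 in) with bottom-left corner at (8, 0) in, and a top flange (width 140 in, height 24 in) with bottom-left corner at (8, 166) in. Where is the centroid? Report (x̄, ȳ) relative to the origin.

web: A = 8 × 190 = 1520.00, centroid at (4.00, 95.00).
bottom flange: A = 140 × 24 = 3360.00, centroid at (78.00, 12.00).
top flange: A = 140 × 24 = 3360.00, centroid at (78.00, 178.00).
ΣA = 8240.00 in², ΣAx̄ = 530240.00 in³, ΣAȳ = 782800.00 in³.
x̄ = 530240.00/8240.00 = 64.35 in; ȳ = 782800.00/8240.00 = 95.00 in.

x̄ = 64.35 in, ȳ = 95.00 in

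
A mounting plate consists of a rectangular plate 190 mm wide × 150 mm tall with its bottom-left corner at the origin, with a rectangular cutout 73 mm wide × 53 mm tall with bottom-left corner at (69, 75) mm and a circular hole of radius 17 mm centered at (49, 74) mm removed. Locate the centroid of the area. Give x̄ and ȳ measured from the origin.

x̄ = 95.05 mm, ȳ = 70.72 mm

plate: A = 190 × 150 = 28500.00, centroid at (95.00, 75.00).
hole 1: A = −(73 × 53) = -3869.00, centroid at (105.50, 101.50).
hole 2: A = −π·17² = -907.92, centroid at (49.00, 74.00).
ΣA = 23723.08 mm², ΣAx̄ = 2254832.41 mm³, ΣAȳ = 1677610.40 mm³.
x̄ = 2254832.41/23723.08 = 95.05 mm; ȳ = 1677610.40/23723.08 = 70.72 mm.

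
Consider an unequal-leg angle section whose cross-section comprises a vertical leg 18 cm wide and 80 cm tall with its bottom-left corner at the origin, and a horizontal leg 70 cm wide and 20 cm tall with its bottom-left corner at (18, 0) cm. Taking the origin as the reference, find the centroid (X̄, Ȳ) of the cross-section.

vertical leg: A = 18 × 80 = 1440.00, centroid at (9.00, 40.00).
horizontal leg: A = 70 × 20 = 1400.00, centroid at (53.00, 10.00).
ΣA = 2840.00 cm², ΣAX̄ = 87160.00 cm³, ΣAȲ = 71600.00 cm³.
X̄ = 87160.00/2840.00 = 30.69 cm; Ȳ = 71600.00/2840.00 = 25.21 cm.

X̄ = 30.69 cm, Ȳ = 25.21 cm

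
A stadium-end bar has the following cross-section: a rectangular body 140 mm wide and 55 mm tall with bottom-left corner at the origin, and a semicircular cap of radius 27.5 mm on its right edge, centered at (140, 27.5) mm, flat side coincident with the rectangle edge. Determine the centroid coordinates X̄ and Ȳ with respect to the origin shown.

X̄ = 80.92 mm, Ȳ = 27.50 mm

rectangular body: A = 140 × 55 = 7700.00, centroid at (70.00, 27.50).
semicircular end: A = ½π·27.5² = 1187.91, centroid at (151.67, 27.50).
ΣA = 8887.91 mm²
ΣAX̄ = (7700.00)(70.00) + (1187.91)(151.67) = 719172.64 mm³
ΣAȲ = (7700.00)(27.50) + (1187.91)(27.50) = 244417.65 mm³
X̄ = 719172.64 / 8887.91 = 80.92 mm
Ȳ = 244417.65 / 8887.91 = 27.50 mm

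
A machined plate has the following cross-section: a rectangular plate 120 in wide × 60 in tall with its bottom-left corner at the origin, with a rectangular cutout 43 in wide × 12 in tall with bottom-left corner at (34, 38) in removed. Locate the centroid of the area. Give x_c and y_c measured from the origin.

x_c = 60.35 in, y_c = 28.92 in

plate: A = 120 × 60 = 7200.00, centroid at (60.00, 30.00).
hole: A = −(43 × 12) = -516.00, centroid at (55.50, 44.00).
ΣA = 6684.00 in²
ΣAx_c = (7200.00)(60.00) + (-516.00)(55.50) = 403362.00 in³
ΣAy_c = (7200.00)(30.00) + (-516.00)(44.00) = 193296.00 in³
x_c = 403362.00 / 6684.00 = 60.35 in
y_c = 193296.00 / 6684.00 = 28.92 in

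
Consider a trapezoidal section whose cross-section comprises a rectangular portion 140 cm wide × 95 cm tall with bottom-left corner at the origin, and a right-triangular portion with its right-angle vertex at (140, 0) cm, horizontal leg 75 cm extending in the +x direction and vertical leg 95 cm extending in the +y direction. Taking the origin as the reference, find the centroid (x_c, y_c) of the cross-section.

x_c = 90.07 cm, y_c = 44.15 cm

rectangular portion: A = 140 × 95 = 13300.00, centroid at (70.00, 47.50).
triangular portion: A = ½·75·95 = 3562.50, centroid at (165.00, 31.67).
ΣA = 16862.50 cm²
ΣAx_c = (13300.00)(70.00) + (3562.50)(165.00) = 1518812.50 cm³
ΣAy_c = (13300.00)(47.50) + (3562.50)(31.67) = 744562.50 cm³
x_c = 1518812.50 / 16862.50 = 90.07 cm
y_c = 744562.50 / 16862.50 = 44.15 cm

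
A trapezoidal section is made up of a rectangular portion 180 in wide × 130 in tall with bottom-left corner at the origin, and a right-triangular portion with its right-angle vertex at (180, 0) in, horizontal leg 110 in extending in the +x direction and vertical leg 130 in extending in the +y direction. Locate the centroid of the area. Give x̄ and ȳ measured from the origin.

rectangular portion: A = 180 × 130 = 23400.00, centroid at (90.00, 65.00).
triangular portion: A = ½·110·130 = 7150.00, centroid at (216.67, 43.33).
ΣA = 30550.00 in², ΣAx̄ = 3655166.67 in³, ΣAȳ = 1830833.33 in³.
x̄ = 3655166.67/30550.00 = 119.65 in; ȳ = 1830833.33/30550.00 = 59.93 in.

x̄ = 119.65 in, ȳ = 59.93 in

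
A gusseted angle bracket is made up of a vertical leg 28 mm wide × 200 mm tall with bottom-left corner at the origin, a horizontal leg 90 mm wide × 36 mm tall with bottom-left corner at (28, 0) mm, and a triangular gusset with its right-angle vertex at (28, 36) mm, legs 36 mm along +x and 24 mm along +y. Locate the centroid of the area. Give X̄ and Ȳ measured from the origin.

vertical leg: A = 28 × 200 = 5600.00, centroid at (14.00, 100.00).
horizontal leg: A = 90 × 36 = 3240.00, centroid at (73.00, 18.00).
gusset: A = ½·36·24 = 432.00, centroid at (40.00, 44.00).
ΣA = 9272.00 mm², ΣAX̄ = 332200.00 mm³, ΣAȲ = 637328.00 mm³.
X̄ = 332200.00/9272.00 = 35.83 mm; Ȳ = 637328.00/9272.00 = 68.74 mm.

X̄ = 35.83 mm, Ȳ = 68.74 mm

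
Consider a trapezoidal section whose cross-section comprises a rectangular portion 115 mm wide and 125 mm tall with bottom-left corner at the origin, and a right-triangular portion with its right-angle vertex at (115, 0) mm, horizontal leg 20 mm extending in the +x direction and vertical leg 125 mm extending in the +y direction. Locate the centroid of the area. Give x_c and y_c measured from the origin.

Part | A | x̄ᵢ | ȳᵢ | A·x̄ᵢ | A·ȳᵢ
rectangular portion | 14375.00 | 57.50 | 62.50 | 826562.50 | 898437.50
triangular portion | 1250.00 | 121.67 | 41.67 | 152083.33 | 52083.33
Σ | 15625.00 |  |  | 978645.83 | 950520.83
x_c = 978645.83 / 15625.00 = 62.63 mm
y_c = 950520.83 / 15625.00 = 60.83 mm

x_c = 62.63 mm, y_c = 60.83 mm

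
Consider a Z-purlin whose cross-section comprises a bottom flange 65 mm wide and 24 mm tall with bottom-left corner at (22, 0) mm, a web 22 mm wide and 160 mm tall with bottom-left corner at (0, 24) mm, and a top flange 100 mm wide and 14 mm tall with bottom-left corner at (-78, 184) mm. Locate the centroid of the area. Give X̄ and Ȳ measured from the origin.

Part | A | x̄ᵢ | ȳᵢ | A·x̄ᵢ | A·ȳᵢ
bottom flange | 1560.00 | 54.50 | 12.00 | 85020.00 | 18720.00
web | 3520.00 | 11.00 | 104.00 | 38720.00 | 366080.00
top flange | 1400.00 | -28.00 | 191.00 | -39200.00 | 267400.00
Σ | 6480.00 |  |  | 84540.00 | 652200.00
X̄ = 84540.00 / 6480.00 = 13.05 mm
Ȳ = 652200.00 / 6480.00 = 100.65 mm

X̄ = 13.05 mm, Ȳ = 100.65 mm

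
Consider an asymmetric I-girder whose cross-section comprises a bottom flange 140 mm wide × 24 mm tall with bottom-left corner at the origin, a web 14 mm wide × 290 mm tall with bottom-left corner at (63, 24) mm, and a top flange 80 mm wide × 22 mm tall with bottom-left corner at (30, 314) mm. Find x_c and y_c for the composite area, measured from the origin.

bottom flange: A = 140 × 24 = 3360.00, centroid at (70.00, 12.00).
web: A = 14 × 290 = 4060.00, centroid at (70.00, 169.00).
top flange: A = 80 × 22 = 1760.00, centroid at (70.00, 325.00).
ΣA = 9180.00 mm²
ΣAx_c = (3360.00)(70.00) + (4060.00)(70.00) + (1760.00)(70.00) = 642600.00 mm³
ΣAy_c = (3360.00)(12.00) + (4060.00)(169.00) + (1760.00)(325.00) = 1298460.00 mm³
x_c = 642600.00 / 9180.00 = 70.00 mm
y_c = 1298460.00 / 9180.00 = 141.44 mm

x_c = 70.00 mm, y_c = 141.44 mm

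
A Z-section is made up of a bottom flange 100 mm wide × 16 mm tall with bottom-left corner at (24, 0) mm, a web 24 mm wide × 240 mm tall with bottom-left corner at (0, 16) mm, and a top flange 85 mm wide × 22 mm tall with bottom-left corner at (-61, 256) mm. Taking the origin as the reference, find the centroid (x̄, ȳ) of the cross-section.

x̄ = 16.57 mm, ȳ = 140.35 mm

bottom flange: A = 100 × 16 = 1600.00, centroid at (74.00, 8.00).
web: A = 24 × 240 = 5760.00, centroid at (12.00, 136.00).
top flange: A = 85 × 22 = 1870.00, centroid at (-18.50, 267.00).
ΣA = 9230.00 mm², ΣAx̄ = 152925.00 mm³, ΣAȳ = 1295450.00 mm³.
x̄ = 152925.00/9230.00 = 16.57 mm; ȳ = 1295450.00/9230.00 = 140.35 mm.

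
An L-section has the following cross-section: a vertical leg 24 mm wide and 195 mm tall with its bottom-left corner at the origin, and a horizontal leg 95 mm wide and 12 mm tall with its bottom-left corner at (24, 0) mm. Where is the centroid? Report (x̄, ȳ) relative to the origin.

x̄ = 23.65 mm, ȳ = 79.58 mm

Part | A | x̄ᵢ | ȳᵢ | A·x̄ᵢ | A·ȳᵢ
vertical leg | 4680.00 | 12.00 | 97.50 | 56160.00 | 456300.00
horizontal leg | 1140.00 | 71.50 | 6.00 | 81510.00 | 6840.00
Σ | 5820.00 |  |  | 137670.00 | 463140.00
x̄ = 137670.00 / 5820.00 = 23.65 mm
ȳ = 463140.00 / 5820.00 = 79.58 mm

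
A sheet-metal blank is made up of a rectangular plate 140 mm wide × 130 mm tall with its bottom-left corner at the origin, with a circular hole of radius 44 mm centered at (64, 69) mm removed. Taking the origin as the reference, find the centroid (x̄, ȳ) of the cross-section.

plate: A = 140 × 130 = 18200.00, centroid at (70.00, 65.00).
hole: A = −π·44² = -6082.12, centroid at (64.00, 69.00).
ΣA = 12117.88 mm², ΣAx̄ = 884744.10 mm³, ΣAȳ = 763333.49 mm³.
x̄ = 884744.10/12117.88 = 73.01 mm; ȳ = 763333.49/12117.88 = 62.99 mm.

x̄ = 73.01 mm, ȳ = 62.99 mm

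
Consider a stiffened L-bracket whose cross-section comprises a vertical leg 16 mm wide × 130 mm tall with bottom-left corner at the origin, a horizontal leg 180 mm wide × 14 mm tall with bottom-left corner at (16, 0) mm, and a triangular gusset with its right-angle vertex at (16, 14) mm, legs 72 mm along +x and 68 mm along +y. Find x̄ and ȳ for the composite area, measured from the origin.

vertical leg: A = 16 × 130 = 2080.00, centroid at (8.00, 65.00).
horizontal leg: A = 180 × 14 = 2520.00, centroid at (106.00, 7.00).
gusset: A = ½·72·68 = 2448.00, centroid at (40.00, 36.67).
ΣA = 7048.00 mm²
ΣAx̄ = (2080.00)(8.00) + (2520.00)(106.00) + (2448.00)(40.00) = 381680.00 mm³
ΣAȳ = (2080.00)(65.00) + (2520.00)(7.00) + (2448.00)(36.67) = 242600.00 mm³
x̄ = 381680.00 / 7048.00 = 54.15 mm
ȳ = 242600.00 / 7048.00 = 34.42 mm

x̄ = 54.15 mm, ȳ = 34.42 mm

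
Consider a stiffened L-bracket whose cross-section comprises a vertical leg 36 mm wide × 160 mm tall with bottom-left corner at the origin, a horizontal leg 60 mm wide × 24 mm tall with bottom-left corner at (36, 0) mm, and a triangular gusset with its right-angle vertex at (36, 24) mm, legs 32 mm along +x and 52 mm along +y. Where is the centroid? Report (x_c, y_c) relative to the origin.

vertical leg: A = 36 × 160 = 5760.00, centroid at (18.00, 80.00).
horizontal leg: A = 60 × 24 = 1440.00, centroid at (66.00, 12.00).
gusset: A = ½·32·52 = 832.00, centroid at (46.67, 41.33).
ΣA = 8032.00 mm²
ΣAx_c = (5760.00)(18.00) + (1440.00)(66.00) + (832.00)(46.67) = 237546.67 mm³
ΣAy_c = (5760.00)(80.00) + (1440.00)(12.00) + (832.00)(41.33) = 512469.33 mm³
x_c = 237546.67 / 8032.00 = 29.58 mm
y_c = 512469.33 / 8032.00 = 63.80 mm

x_c = 29.58 mm, y_c = 63.80 mm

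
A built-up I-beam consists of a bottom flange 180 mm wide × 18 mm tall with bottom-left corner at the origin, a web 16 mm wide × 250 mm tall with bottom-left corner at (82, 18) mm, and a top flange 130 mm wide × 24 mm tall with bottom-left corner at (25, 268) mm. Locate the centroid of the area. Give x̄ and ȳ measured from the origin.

bottom flange: A = 180 × 18 = 3240.00, centroid at (90.00, 9.00).
web: A = 16 × 250 = 4000.00, centroid at (90.00, 143.00).
top flange: A = 130 × 24 = 3120.00, centroid at (90.00, 280.00).
ΣA = 10360.00 mm², ΣAx̄ = 932400.00 mm³, ΣAȳ = 1474760.00 mm³.
x̄ = 932400.00/10360.00 = 90.00 mm; ȳ = 1474760.00/10360.00 = 142.35 mm.

x̄ = 90.00 mm, ȳ = 142.35 mm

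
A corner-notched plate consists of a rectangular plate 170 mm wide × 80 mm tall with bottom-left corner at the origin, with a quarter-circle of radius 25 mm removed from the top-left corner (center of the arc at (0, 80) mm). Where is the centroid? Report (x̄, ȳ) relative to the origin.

plate: A = 170 × 80 = 13600.00, centroid at (85.00, 40.00).
removed quarter-circle: A = −¼π·25² = -490.87, centroid at (10.61, 69.39).
ΣA = 13109.13 mm², ΣAx̄ = 1150791.67 mm³, ΣAȳ = 509938.43 mm³.
x̄ = 1150791.67/13109.13 = 87.79 mm; ȳ = 509938.43/13109.13 = 38.90 mm.

x̄ = 87.79 mm, ȳ = 38.90 mm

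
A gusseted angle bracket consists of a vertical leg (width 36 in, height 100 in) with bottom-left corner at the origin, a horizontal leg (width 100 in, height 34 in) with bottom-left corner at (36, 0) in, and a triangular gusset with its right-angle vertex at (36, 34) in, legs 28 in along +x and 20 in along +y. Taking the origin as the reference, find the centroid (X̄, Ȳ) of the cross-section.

vertical leg: A = 36 × 100 = 3600.00, centroid at (18.00, 50.00).
horizontal leg: A = 100 × 34 = 3400.00, centroid at (86.00, 17.00).
gusset: A = ½·28·20 = 280.00, centroid at (45.33, 40.67).
ΣA = 7280.00 in²
ΣAX̄ = (3600.00)(18.00) + (3400.00)(86.00) + (280.00)(45.33) = 369893.33 in³
ΣAȲ = (3600.00)(50.00) + (3400.00)(17.00) + (280.00)(40.67) = 249186.67 in³
X̄ = 369893.33 / 7280.00 = 50.81 in
Ȳ = 249186.67 / 7280.00 = 34.23 in

X̄ = 50.81 in, Ȳ = 34.23 in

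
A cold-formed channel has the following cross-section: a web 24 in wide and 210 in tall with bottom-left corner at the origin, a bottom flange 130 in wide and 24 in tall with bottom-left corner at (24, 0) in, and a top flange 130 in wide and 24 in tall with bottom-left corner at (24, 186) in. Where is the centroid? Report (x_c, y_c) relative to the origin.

Part | A | x̄ᵢ | ȳᵢ | A·x̄ᵢ | A·ȳᵢ
web | 5040.00 | 12.00 | 105.00 | 60480.00 | 529200.00
bottom flange | 3120.00 | 89.00 | 12.00 | 277680.00 | 37440.00
top flange | 3120.00 | 89.00 | 198.00 | 277680.00 | 617760.00
Σ | 11280.00 |  |  | 615840.00 | 1184400.00
x_c = 615840.00 / 11280.00 = 54.60 in
y_c = 1184400.00 / 11280.00 = 105.00 in

x_c = 54.60 in, y_c = 105.00 in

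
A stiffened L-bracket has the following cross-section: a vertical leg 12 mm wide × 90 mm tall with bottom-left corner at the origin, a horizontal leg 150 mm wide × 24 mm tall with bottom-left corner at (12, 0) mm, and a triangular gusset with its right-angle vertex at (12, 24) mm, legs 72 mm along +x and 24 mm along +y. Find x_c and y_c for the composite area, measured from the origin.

x_c = 63.27 mm, y_c = 21.55 mm

Part | A | x̄ᵢ | ȳᵢ | A·x̄ᵢ | A·ȳᵢ
vertical leg | 1080.00 | 6.00 | 45.00 | 6480.00 | 48600.00
horizontal leg | 3600.00 | 87.00 | 12.00 | 313200.00 | 43200.00
gusset | 864.00 | 36.00 | 32.00 | 31104.00 | 27648.00
Σ | 5544.00 |  |  | 350784.00 | 119448.00
x_c = 350784.00 / 5544.00 = 63.27 mm
y_c = 119448.00 / 5544.00 = 21.55 mm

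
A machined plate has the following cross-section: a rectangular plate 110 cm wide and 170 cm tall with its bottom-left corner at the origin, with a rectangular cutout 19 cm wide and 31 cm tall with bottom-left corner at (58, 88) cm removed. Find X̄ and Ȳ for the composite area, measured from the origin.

X̄ = 54.59 cm, Ȳ = 84.40 cm

plate: A = 110 × 170 = 18700.00, centroid at (55.00, 85.00).
hole: A = −(19 × 31) = -589.00, centroid at (67.50, 103.50).
ΣA = 18111.00 cm²
ΣAX̄ = (18700.00)(55.00) + (-589.00)(67.50) = 988742.50 cm³
ΣAȲ = (18700.00)(85.00) + (-589.00)(103.50) = 1528538.50 cm³
X̄ = 988742.50 / 18111.00 = 54.59 cm
Ȳ = 1528538.50 / 18111.00 = 84.40 cm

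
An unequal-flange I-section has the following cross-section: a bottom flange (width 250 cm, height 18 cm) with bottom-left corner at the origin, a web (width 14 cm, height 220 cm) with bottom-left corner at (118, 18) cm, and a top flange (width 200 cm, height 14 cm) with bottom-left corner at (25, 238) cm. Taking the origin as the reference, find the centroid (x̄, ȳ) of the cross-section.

x̄ = 125.00 cm, ȳ = 107.97 cm

bottom flange: A = 250 × 18 = 4500.00, centroid at (125.00, 9.00).
web: A = 14 × 220 = 3080.00, centroid at (125.00, 128.00).
top flange: A = 200 × 14 = 2800.00, centroid at (125.00, 245.00).
ΣA = 10380.00 cm²
ΣAx̄ = (4500.00)(125.00) + (3080.00)(125.00) + (2800.00)(125.00) = 1297500.00 cm³
ΣAȳ = (4500.00)(9.00) + (3080.00)(128.00) + (2800.00)(245.00) = 1120740.00 cm³
x̄ = 1297500.00 / 10380.00 = 125.00 cm
ȳ = 1120740.00 / 10380.00 = 107.97 cm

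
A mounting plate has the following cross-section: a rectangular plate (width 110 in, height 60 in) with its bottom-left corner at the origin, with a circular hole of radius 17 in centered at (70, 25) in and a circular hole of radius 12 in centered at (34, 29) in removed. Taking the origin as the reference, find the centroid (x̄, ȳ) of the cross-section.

x̄ = 54.21 in, ȳ = 30.95 in

plate: A = 110 × 60 = 6600.00, centroid at (55.00, 30.00).
hole 1: A = −π·17² = -907.92, centroid at (70.00, 25.00).
hole 2: A = −π·12² = -452.39, centroid at (34.00, 29.00).
ΣA = 5239.69 in², ΣAx̄ = 284064.34 in³, ΣAȳ = 162182.70 in³.
x̄ = 284064.34/5239.69 = 54.21 in; ȳ = 162182.70/5239.69 = 30.95 in.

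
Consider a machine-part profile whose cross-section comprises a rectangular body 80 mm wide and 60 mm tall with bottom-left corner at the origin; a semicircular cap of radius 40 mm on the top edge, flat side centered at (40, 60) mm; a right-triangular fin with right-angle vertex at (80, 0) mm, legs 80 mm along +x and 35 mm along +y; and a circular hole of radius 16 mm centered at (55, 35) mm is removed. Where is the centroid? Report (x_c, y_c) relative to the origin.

x_c = 50.28 mm, y_c = 41.17 mm

rectangular body: A = 80 × 60 = 4800.00, centroid at (40.00, 30.00).
semicircular top: A = ½π·40² = 2513.27, centroid at (40.00, 76.98).
triangular fin: A = ½·80·35 = 1400.00, centroid at (106.67, 11.67).
hole: A = −π·16² = -804.25, centroid at (55.00, 35.00).
ΣA = 7909.03 mm², ΣAx_c = 397630.67 mm³, ΣAy_c = 325647.78 mm³.
x_c = 397630.67/7909.03 = 50.28 mm; y_c = 325647.78/7909.03 = 41.17 mm.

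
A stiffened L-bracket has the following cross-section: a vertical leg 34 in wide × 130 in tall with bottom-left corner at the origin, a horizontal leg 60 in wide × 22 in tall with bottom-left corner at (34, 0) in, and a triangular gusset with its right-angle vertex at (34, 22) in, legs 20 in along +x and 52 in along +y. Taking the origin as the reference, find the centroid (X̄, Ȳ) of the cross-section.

vertical leg: A = 34 × 130 = 4420.00, centroid at (17.00, 65.00).
horizontal leg: A = 60 × 22 = 1320.00, centroid at (64.00, 11.00).
gusset: A = ½·20·52 = 520.00, centroid at (40.67, 39.33).
ΣA = 6260.00 in², ΣAX̄ = 180766.67 in³, ΣAȲ = 322273.33 in³.
X̄ = 180766.67/6260.00 = 28.88 in; Ȳ = 322273.33/6260.00 = 51.48 in.

X̄ = 28.88 in, Ȳ = 51.48 in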